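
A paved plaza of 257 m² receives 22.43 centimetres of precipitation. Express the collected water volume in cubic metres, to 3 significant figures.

57.6 cubic metres

Depth: 22.43 cm × 10 = 224.3 mm.
1 mm over 1 m² is 1 L, so volume = 224.3 × 257 = 57645.1 L = 57.6 m³.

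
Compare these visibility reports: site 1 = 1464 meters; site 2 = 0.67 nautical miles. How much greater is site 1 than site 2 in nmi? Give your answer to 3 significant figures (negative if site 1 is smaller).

0.120 nmi

site 1: 1464 m = 0.790497 nmi.
Difference: 0.790497 − 0.670000 = 0.120 nmi.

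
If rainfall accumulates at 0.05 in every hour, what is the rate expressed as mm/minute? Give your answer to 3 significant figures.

0.05 in/hour × 25.4 mm/in × 0.0166667 hour/minute = 0.0212 mm/minute.

0.0212 mm/minute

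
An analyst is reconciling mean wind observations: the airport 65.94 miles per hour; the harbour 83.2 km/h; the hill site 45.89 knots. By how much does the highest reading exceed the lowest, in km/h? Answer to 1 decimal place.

22.9 km/h

the airport: 65.94 mph = 106.120 km/h.
the hill site: 45.89 kt = 84.988 km/h.
Spread: 106.120 − 83.200 = 22.9 km/h.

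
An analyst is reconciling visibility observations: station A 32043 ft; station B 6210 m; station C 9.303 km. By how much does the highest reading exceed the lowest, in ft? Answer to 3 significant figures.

station B: 6210 m = 20374.02 ft.
station C: 9.303 km = 30521.65 ft.
Spread: 32043.00 − 20374.02 = 11700 ft.

11700 ft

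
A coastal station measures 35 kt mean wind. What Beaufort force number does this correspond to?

35 kt lies in the Beaufort 8 band (gale, 34–40 kt).

Beaufort force 8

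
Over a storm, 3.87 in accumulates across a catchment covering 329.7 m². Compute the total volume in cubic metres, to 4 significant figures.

32.41 cubic metres

Depth: 3.87 in × 25.4 = 98.298 mm.
1 mm over 1 m² is 1 L, so volume = 98.298 × 329.7 = 32408.851 L = 32.41 m³.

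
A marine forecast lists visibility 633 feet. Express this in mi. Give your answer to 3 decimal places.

1 ft = 0.000189394 SM, so 633 × 0.000189394 = 0.120 SM.

0.120 SM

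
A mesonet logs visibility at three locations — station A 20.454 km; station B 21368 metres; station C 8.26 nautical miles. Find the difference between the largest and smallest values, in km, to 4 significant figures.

station B: 21368 m = 21.36800 km.
station C: 8.26 nmi = 15.29752 km.
Spread: 21.36800 − 15.29752 = 6.070 km.

6.070 km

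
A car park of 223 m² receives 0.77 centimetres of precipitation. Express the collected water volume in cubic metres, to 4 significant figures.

1.717 cubic metres

Depth: 0.77 cm × 10 = 7.7 mm.
1 mm over 1 m² is 1 L, so volume = 7.7 × 223 = 1717.1 L = 1.717 m³.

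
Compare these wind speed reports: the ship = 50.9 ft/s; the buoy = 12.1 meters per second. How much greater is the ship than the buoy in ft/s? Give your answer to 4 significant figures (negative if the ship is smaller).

the buoy: 12.1 m/s = 39.6982 ft/s.
Difference: 50.9000 − 39.6982 = 11.20 ft/s.

11.20 ft/s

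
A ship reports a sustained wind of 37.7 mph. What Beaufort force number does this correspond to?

Beaufort force 7

37.7 mph = 16.9 m/s, which is Beaufort 7 (near gale, 13.9–17.1 m/s).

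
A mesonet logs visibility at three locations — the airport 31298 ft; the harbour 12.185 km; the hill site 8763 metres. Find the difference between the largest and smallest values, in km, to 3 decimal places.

3.422 km

the airport: 31298 ft = 9.53963 km.
the hill site: 8763 m = 8.76300 km.
Spread: 12.18500 − 8.76300 = 3.422 km.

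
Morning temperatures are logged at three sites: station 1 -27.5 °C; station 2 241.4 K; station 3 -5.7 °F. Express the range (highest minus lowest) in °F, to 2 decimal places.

station 2: 241.4 K = -31.750 °C.
station 3: -5.7 °F = -20.944 °C.
Spread: (-20.944) − (-31.750) = 10.806 °C = 19.45 °F.

19.45 °F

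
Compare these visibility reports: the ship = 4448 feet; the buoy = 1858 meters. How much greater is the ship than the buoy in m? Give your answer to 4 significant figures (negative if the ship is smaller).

the ship: 4448 ft = 1355.7504 m.
Difference: 1355.7504 − 1858.0000 = -502.2 m.

-502.2 m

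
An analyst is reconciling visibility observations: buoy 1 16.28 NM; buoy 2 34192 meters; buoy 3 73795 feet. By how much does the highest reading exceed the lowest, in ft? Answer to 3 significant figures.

buoy 1: 16.28 nmi = 98919.16 ft.
buoy 2: 34192 m = 112178.48 ft.
Spread: 112178.48 − 73795.00 = 38400 ft.

38400 ft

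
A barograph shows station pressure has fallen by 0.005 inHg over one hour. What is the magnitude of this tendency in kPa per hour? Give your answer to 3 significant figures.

0.0169 kPa per hour

0.005 inHg / 1 h × 3.38639 kPa/inHg = 0.0169 kPa/h.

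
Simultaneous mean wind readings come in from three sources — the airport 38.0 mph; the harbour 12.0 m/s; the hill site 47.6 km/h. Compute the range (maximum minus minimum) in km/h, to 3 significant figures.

the airport: 38.0 mph = 61.155 km/h.
the harbour: 12.0 m/s = 43.200 km/h.
Spread: 61.155 − 43.200 = 18.0 km/h.

18.0 km/h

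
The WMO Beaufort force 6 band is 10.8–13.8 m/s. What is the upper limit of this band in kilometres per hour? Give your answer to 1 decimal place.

49.7 km/h

10.8–13.8 m/s × 3.6 = 38.9–49.7 km/h.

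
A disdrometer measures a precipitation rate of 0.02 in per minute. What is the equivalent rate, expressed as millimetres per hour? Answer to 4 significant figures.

0.02 in/minute × 25.4 mm/in × 60 minute/hour = 30.48 mm/hour.

30.48 mm/hour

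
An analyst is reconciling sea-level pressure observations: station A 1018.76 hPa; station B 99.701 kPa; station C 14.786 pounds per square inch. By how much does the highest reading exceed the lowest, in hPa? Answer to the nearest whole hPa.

22 hPa

station B: 99.701 kPa = 997.01 hPa.
station C: 14.786 psi = 1019.46 hPa.
Spread: 1019.46 − 997.01 = 22 hPa.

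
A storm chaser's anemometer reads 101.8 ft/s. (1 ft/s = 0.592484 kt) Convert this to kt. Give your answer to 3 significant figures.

60.3 kt

1 ft/s = 0.592484 kt, so 101.8 × 0.592484 = 60.3 kt.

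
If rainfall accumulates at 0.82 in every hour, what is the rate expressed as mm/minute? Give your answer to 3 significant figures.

0.347 mm/minute

0.82 in/hour × 25.4 mm/in × 0.0166667 hour/minute = 0.347 mm/minute.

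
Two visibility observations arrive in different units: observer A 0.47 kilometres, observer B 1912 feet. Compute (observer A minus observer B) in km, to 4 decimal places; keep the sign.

observer B: 1912 ft = 0.582778 km.
Difference: 0.470000 − 0.582778 = -0.1128 km.

-0.1128 km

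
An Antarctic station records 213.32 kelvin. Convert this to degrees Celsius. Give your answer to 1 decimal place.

-59.8 °C

°C = 213.32 − 273.15 = -59.8 °C.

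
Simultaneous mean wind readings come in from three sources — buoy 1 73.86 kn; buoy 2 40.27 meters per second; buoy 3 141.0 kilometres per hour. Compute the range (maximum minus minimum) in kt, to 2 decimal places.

buoy 2: 40.27 m/s = 78.2786 kt.
buoy 3: 141.0 km/h = 76.1339 kt.
Spread: 78.2786 − 73.8600 = 4.42 kt.

4.42 kt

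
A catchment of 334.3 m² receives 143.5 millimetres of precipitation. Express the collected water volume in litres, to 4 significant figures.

47970 litres

1 mm over 1 m² is 1 L, so volume = 143.5 × 334.3 = 47972.05 L ≈ 47970 L.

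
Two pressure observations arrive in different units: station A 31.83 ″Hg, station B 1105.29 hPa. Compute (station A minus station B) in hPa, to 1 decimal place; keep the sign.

-27.4 hPa

station A: 31.83 inHg = 1077.888 hPa.
Difference: 1077.888 − 1105.290 = -27.4 hPa.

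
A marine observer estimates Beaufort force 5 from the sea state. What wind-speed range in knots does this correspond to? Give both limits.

Beaufort 5 (fresh breeze) spans 17–21 knots.

17 to 21 kt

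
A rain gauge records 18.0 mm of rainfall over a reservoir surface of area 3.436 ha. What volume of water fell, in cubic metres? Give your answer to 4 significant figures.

618.5 cubic metres

Area: 3.436 ha = 34360 m².
1 mm over 1 m² is 1 L, so volume = 18 × 34360 = 618480 L = 618.5 m³.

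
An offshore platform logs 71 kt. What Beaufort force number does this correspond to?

Beaufort force 12

71 kt lies in the Beaufort 12 band (hurricane force, ≥64 kt).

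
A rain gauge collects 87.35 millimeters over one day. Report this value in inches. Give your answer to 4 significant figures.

1 mm = 0.0393701 in, so 87.35 × 0.0393701 = 3.439 in.

3.439 in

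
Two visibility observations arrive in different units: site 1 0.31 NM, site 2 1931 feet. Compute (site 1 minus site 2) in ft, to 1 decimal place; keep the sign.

-47.4 ft

site 1: 0.31 nmi = 1883.596 ft.
Difference: 1883.596 − 1931.000 = -47.4 ft.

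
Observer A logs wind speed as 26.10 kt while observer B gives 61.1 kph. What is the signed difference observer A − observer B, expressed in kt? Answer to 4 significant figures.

-6.891 kt

observer B: 61.1 km/h = 32.99136 kt.
Difference: 26.10000 − 32.99136 = -6.891 kt.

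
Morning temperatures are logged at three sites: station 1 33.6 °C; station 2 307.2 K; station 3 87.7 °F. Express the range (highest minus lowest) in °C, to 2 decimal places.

3.11 °C

station 2: 307.2 K = 34.050 °C.
station 3: 87.7 °F = 30.944 °C.
Spread: 34.050 − 30.944 = 3.106 °C.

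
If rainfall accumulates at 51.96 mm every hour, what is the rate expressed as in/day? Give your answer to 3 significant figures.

51.96 mm/hour × 0.0393701 in/mm × 24 hour/day = 49.1 in/day.

49.1 in/day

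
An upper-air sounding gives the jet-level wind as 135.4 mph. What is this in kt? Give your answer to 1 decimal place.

1 mph = 0.868976 kt, so 135.4 × 0.868976 = 117.7 kt.

117.7 kt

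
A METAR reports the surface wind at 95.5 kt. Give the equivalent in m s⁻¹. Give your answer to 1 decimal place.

1 kt = 0.514444 m/s, so 95.5 × 0.514444 = 49.1 m/s.

49.1 m/s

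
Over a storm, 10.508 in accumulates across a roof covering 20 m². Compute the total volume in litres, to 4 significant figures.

5338 litres

Depth: 10.508 in × 25.4 = 266.9032 mm.
1 mm over 1 m² is 1 L, so volume = 266.9032 × 20 = 5338.064 L ≈ 5338 L.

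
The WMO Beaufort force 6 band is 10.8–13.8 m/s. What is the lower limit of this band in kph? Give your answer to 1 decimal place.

38.9 km/h

10.8–13.8 m/s × 3.6 = 38.9–49.7 km/h.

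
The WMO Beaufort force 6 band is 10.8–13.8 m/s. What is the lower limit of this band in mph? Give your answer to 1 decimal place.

10.8–13.8 m/s × 2.237 = 24.2–30.9 mph.

24.2 mph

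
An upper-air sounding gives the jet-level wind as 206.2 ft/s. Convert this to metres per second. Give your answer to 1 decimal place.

1 ft/s = 0.3048 m/s, so 206.2 × 0.3048 = 62.8 m/s.

62.8 m/s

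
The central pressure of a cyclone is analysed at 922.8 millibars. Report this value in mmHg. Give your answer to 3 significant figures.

692 mmHg

1 mb = 0.750062 mmHg, so 922.8 × 0.750062 = 692 mmHg.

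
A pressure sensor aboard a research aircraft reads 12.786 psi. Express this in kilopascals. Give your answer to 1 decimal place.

88.2 kPa

1 psi = 6.89476 kPa, so 12.786 × 6.89476 = 88.2 kPa.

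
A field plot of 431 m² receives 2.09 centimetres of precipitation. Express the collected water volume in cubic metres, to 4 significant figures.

9.008 cubic metres

Depth: 2.09 cm × 10 = 20.9 mm.
1 mm over 1 m² is 1 L, so volume = 20.9 × 431 = 9007.9 L = 9.008 m³.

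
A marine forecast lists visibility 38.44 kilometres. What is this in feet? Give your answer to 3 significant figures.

1 km = 3280.84 ft, so 38.44 × 3280.84 = 126000 ft.

126000 ft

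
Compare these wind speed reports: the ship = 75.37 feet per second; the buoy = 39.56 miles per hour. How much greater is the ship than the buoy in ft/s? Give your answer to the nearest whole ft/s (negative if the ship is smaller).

17 ft/s

the buoy: 39.56 mph = 58.02 ft/s.
Difference: 75.37 − 58.02 = 17 ft/s.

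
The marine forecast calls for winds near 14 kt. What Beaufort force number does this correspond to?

Beaufort force 4

14 kt lies in the Beaufort 4 band (moderate breeze, 11–16 kt).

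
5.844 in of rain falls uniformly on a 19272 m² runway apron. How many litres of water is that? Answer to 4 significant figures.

Depth: 5.844 in × 25.4 = 148.4376 mm.
1 mm over 1 m² is 1 L, so volume = 148.4376 × 19272 = 2860689.4 L ≈ 2861000 L.

2861000 litres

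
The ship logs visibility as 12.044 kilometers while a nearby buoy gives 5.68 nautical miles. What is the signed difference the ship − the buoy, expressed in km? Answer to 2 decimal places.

the buoy: 5.68 nmi = 10.5194 km.
Difference: 12.0440 − 10.5194 = 1.52 km.

1.52 km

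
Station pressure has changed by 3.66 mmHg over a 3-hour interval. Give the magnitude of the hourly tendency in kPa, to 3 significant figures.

0.163 kPa per hour

3.66 mmHg / 3 h × 0.133322 kPa/mmHg = 0.163 kPa/h.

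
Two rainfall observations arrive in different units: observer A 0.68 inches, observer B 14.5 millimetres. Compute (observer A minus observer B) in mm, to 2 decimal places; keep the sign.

2.77 mm

observer A: 0.68 in = 17.2720 mm.
Difference: 17.2720 − 14.5000 = 2.77 mm.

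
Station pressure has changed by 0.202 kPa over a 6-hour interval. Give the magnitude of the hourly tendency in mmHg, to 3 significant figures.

0.202 kPa / 6 h × 7.50062 mmHg/kPa = 0.253 mmHg/h.

0.253 mmHg per hour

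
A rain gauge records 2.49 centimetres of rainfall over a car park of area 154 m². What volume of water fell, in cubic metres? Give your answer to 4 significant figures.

3.835 cubic metres

Depth: 2.49 cm × 10 = 24.9 mm.
1 mm over 1 m² is 1 L, so volume = 24.9 × 154 = 3834.6 L = 3.835 m³.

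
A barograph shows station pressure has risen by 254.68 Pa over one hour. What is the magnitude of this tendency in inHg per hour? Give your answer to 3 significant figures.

254.68 Pa / 1 h × 0.0002953 inHg/Pa = 0.0752 inHg/h.

0.0752 inHg per hour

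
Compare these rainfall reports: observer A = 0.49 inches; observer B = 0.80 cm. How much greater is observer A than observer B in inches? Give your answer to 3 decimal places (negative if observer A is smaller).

0.175 in

observer B: 0.80 cm = 0.31496 in.
Difference: 0.49000 − 0.31496 = 0.175 in.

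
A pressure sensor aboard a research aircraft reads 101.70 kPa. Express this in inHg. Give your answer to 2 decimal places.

30.03 inHg

1 kPa = 0.2953 inHg, so 101.70 × 0.2953 = 30.03 inHg.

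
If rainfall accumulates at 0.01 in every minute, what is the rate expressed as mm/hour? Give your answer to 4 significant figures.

0.01 in/minute × 25.4 mm/in × 60 minute/hour = 15.24 mm/hour.

15.24 mm/hour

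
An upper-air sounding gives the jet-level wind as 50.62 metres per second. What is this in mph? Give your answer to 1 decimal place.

113.2 mph

1 m/s = 2.23694 mph, so 50.62 × 2.23694 = 113.2 mph.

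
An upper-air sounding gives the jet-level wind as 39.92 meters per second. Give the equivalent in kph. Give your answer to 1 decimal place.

1 m/s = 3.6 km/h, so 39.92 × 3.6 = 143.7 km/h.

143.7 km/h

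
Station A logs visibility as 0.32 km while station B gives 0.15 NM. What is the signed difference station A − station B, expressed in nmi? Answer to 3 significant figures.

0.0228 nmi

station A: 0.32 km = 0.172786 nmi.
Difference: 0.172786 − 0.150000 = 0.0228 nmi.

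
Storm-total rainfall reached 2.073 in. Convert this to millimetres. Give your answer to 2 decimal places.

1 in = 25.4 mm, so 2.073 × 25.4 = 52.65 mm.

52.65 mm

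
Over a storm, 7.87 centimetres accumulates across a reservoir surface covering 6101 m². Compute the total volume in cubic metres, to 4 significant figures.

480.1 cubic metres

Depth: 7.87 cm × 10 = 78.7 mm.
1 mm over 1 m² is 1 L, so volume = 78.7 × 6101 = 480148.7 L = 480.1 m³.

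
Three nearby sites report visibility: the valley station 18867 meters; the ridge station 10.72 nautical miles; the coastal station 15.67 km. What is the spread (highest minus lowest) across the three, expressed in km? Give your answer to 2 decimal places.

4.18 km

the valley station: 18867 m = 18.8670 km.
the ridge station: 10.72 nmi = 19.8534 km.
Spread: 19.8534 − 15.6700 = 4.18 km.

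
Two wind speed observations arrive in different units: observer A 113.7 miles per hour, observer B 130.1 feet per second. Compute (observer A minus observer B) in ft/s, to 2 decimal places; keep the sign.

observer A: 113.7 mph = 166.7600 ft/s.
Difference: 166.7600 − 130.1000 = 36.66 ft/s.

36.66 ft/s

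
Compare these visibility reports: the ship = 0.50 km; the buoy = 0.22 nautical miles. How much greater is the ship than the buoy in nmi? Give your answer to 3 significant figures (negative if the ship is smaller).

0.0500 nmi

the ship: 0.50 km = 0.269978 nmi.
Difference: 0.269978 − 0.220000 = 0.0500 nmi.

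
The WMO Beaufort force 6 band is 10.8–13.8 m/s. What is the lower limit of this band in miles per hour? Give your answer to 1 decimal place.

10.8–13.8 m/s × 2.237 = 24.2–30.9 mph.

24.2 mph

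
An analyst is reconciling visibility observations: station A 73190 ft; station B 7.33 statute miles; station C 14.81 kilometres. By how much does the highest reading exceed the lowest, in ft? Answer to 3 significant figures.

station B: 7.33 SM = 38702.40 ft.
station C: 14.81 km = 48589.24 ft.
Spread: 73190.00 − 38702.40 = 34500 ft.

34500 ft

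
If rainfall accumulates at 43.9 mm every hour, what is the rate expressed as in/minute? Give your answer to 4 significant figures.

43.9 mm/hour × 0.0393701 in/mm × 0.0166667 hour/minute = 0.02881 in/minute.

0.02881 in/minute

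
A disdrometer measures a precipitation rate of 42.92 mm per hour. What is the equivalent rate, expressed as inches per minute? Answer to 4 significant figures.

0.02816 in/minute

42.92 mm/hour × 0.0393701 in/mm × 0.0166667 hour/minute = 0.02816 in/minute.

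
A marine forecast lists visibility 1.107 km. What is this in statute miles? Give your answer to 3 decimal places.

1 km = 0.621371 SM, so 1.107 × 0.621371 = 0.688 SM.

0.688 SM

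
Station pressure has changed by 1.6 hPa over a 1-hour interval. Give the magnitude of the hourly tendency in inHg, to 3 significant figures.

0.0472 inHg per hour

1.6 hPa / 1 h × 0.02953 inHg/hPa = 0.0472 inHg/h.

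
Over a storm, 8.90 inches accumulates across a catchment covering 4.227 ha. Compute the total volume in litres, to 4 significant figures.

Depth: 8.90 in × 25.4 = 226.06 mm.
Area: 4.227 ha = 42270 m².
1 mm over 1 m² is 1 L, so volume = 226.06 × 42270 = 9555556.2 L ≈ 9556000 L.

9556000 litres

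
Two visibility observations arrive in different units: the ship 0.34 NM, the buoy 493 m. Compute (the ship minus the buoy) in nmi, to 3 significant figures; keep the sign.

0.0738 nmi

the buoy: 493 m = 0.266199 nmi.
Difference: 0.340000 − 0.266199 = 0.0738 nmi.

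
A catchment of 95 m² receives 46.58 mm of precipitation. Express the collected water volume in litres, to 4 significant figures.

4425 litres

1 mm over 1 m² is 1 L, so volume = 46.58 × 95 = 4425.1 L ≈ 4425 L.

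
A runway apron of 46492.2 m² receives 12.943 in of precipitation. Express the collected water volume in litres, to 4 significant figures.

Depth: 12.943 in × 25.4 = 328.7522 mm.
1 mm over 1 m² is 1 L, so volume = 328.7522 × 46492.2 = 15284413 L ≈ 15280000 L.

15280000 litres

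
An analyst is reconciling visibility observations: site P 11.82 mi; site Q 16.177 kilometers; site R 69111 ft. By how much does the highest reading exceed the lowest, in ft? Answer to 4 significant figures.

site P: 11.82 SM = 62409.60 ft.
site Q: 16.177 km = 53074.15 ft.
Spread: 69111.00 − 53074.15 = 16040 ft.

16040 ft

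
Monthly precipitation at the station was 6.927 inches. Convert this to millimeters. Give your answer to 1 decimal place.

175.9 mm

1 in = 25.4 mm, so 6.927 × 25.4 = 175.9 mm.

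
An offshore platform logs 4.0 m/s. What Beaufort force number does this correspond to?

4.0 m/s lies in the Beaufort 3 band (gentle breeze, 3.4–5.4 m/s).

Beaufort force 3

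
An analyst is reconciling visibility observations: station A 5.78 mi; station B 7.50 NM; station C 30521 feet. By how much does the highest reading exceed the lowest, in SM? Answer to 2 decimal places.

station B: 7.50 nmi = 8.6308 SM.
station C: 30521 ft = 5.7805 SM.
Spread: 8.6308 − 5.7800 = 2.85 SM.

2.85 SM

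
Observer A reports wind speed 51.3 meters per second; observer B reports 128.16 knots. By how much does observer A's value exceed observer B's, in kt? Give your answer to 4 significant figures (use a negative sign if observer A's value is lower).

observer A: 51.3 m/s = 99.7192 kt.
Difference: 99.7192 − 128.1600 = -28.44 kt.

-28.44 kt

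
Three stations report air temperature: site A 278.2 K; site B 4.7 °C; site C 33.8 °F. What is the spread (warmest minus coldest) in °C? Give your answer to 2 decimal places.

4.05 °C

site A: 278.2 K = 5.050 °C.
site C: 33.8 °F = 1.000 °C.
Spread: 5.050 − 1.000 = 4.050 °C.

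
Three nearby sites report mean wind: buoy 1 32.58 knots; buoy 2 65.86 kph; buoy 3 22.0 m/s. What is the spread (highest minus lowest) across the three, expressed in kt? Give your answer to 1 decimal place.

buoy 2: 65.86 km/h = 35.562 kt.
buoy 3: 22.0 m/s = 42.765 kt.
Spread: 42.765 − 32.580 = 10.2 kt.

10.2 kt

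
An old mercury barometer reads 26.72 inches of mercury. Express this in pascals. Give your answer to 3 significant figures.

90500 Pa

1 inHg = 3386.39 Pa, so 26.72 × 3386.39 = 90500 Pa.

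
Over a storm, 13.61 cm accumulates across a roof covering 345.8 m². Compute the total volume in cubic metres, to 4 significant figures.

47.06 cubic metres

Depth: 13.61 cm × 10 = 136.1 mm.
1 mm over 1 m² is 1 L, so volume = 136.1 × 345.8 = 47063.38 L = 47.06 m³.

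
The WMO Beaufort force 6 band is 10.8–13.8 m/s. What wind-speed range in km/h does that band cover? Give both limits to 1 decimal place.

38.9 to 49.7 km/h

10.8–13.8 m/s × 3.6 = 38.9–49.7 km/h.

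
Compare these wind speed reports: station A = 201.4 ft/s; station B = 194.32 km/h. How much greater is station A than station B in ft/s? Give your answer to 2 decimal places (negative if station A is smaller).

24.31 ft/s

station B: 194.32 km/h = 177.0924 ft/s.
Difference: 201.4000 − 177.0924 = 24.31 ft/s.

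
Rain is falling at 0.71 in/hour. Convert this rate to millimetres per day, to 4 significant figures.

432.8 mm/day

0.71 in/hour × 25.4 mm/in × 24 hour/day = 432.8 mm/day.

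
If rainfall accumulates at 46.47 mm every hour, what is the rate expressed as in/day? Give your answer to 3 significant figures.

46.47 mm/hour × 0.0393701 in/mm × 24 hour/day = 43.9 in/day.

43.9 in/day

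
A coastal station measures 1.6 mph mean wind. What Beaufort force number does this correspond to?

1.6 mph = 0.7 m/s, which is Beaufort 1 (light air, 0.3–1.5 m/s).

Beaufort force 1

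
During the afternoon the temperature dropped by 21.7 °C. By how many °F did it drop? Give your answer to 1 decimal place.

For a temperature change the 32° offset cancels: Δ°F = 21.7 × 1.8 = 39.1 °F.

39.1 °F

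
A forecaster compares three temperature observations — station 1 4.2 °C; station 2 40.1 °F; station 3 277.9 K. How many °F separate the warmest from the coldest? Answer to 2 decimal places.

station 2: 40.1 °F = 4.500 °C.
station 3: 277.9 K = 4.750 °C.
Spread: 4.750 − 4.200 = 0.550 °C = 0.99 °F.

0.99 °F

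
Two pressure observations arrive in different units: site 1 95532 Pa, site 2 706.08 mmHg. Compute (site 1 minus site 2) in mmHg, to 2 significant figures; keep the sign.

10 mmHg

site 1: 95532 Pa = 716.55 mmHg.
Difference: 716.55 − 706.08 = 10 mmHg.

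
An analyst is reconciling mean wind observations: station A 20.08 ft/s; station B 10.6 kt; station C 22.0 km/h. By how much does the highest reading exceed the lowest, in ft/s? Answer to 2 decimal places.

station B: 10.6 kt = 17.8908 ft/s.
station C: 22.0 km/h = 20.0496 ft/s.
Spread: 20.0800 − 17.8908 = 2.19 ft/s.

2.19 ft/s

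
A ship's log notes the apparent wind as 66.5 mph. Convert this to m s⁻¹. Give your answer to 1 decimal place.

1 mph = 0.44704 m/s, so 66.5 × 0.44704 = 29.7 m/s.

29.7 m/s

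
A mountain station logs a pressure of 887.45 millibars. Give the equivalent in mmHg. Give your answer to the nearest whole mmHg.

666 mmHg

1 mb = 0.750062 mmHg, so 887.45 × 0.750062 = 666 mmHg.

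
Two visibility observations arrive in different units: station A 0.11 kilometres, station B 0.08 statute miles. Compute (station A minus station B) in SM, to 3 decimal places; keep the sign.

station A: 0.11 km = 0.06835 SM.
Difference: 0.06835 − 0.08000 = -0.012 SM.

-0.012 SM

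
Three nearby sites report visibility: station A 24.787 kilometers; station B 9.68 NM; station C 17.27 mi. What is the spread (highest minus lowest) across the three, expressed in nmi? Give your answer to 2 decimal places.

station A: 24.787 km = 13.3839 nmi.
station C: 17.27 SM = 15.0072 nmi.
Spread: 15.0072 − 9.6800 = 5.33 nmi.

5.33 nmi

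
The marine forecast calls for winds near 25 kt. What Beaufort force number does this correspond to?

Beaufort force 6

25 kt lies in the Beaufort 6 band (strong breeze, 22–27 kt).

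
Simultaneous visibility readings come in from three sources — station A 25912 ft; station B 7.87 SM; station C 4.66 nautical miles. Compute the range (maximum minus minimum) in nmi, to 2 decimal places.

2.57 nmi

station A: 25912 ft = 4.2646 nmi.
station B: 7.87 SM = 6.8388 nmi.
Spread: 6.8388 − 4.2646 = 2.57 nmi.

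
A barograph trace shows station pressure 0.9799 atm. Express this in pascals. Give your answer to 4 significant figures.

1 atm = 101325 Pa, so 0.9799 × 101325 = 99290 Pa.

99290 Pa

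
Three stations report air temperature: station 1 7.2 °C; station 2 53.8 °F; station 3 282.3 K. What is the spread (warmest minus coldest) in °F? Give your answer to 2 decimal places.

station 2: 53.8 °F = 12.111 °C.
station 3: 282.3 K = 9.150 °C.
Spread: 12.111 − 7.200 = 4.911 °C = 8.84 °F.

8.84 °F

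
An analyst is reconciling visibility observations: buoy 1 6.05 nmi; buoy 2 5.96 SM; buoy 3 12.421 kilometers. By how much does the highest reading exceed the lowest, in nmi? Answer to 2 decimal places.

buoy 2: 5.96 SM = 5.1791 nmi.
buoy 3: 12.421 km = 6.7068 nmi.
Spread: 6.7068 − 5.1791 = 1.53 nmi.

1.53 nmi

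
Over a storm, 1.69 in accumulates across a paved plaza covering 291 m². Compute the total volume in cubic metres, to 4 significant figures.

12.49 cubic metres

Depth: 1.69 in × 25.4 = 42.926 mm.
1 mm over 1 m² is 1 L, so volume = 42.926 × 291 = 12491.466 L = 12.49 m³.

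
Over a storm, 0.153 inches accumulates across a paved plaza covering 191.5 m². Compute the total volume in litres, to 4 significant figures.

744.2 litres

Depth: 0.153 in × 25.4 = 3.8862 mm.
1 mm over 1 m² is 1 L, so volume = 3.8862 × 191.5 = 744.2073 L ≈ 744.2 L.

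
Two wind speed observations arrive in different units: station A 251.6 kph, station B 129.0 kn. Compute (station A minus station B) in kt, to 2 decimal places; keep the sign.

station A: 251.6 km/h = 135.8531 kt.
Difference: 135.8531 − 129.0000 = 6.85 kt.

6.85 kt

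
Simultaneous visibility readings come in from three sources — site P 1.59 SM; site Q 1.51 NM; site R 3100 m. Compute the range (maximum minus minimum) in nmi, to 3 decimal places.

0.292 nmi

site P: 1.59 SM = 1.38167 nmi.
site R: 3100 m = 1.67387 nmi.
Spread: 1.67387 − 1.38167 = 0.292 nmi.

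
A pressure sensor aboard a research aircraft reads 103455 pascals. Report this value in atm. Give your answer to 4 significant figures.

1 Pa = 9.86923e-06 atm, so 103455 × 9.86923e-06 = 1.021 atm.

1.021 atm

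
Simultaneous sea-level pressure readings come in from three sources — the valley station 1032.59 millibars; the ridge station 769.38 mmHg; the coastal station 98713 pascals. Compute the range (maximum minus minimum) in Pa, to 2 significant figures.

4500 Pa

the valley station: 1032.59 mb = 103259.00 Pa.
the ridge station: 769.38 mmHg = 102575.58 Pa.
Spread: 103259.00 − 98713.00 = 4500 Pa.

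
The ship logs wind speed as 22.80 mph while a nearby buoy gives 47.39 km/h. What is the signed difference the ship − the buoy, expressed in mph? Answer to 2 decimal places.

-6.65 mph

the buoy: 47.39 km/h = 29.4468 mph.
Difference: 22.8000 − 29.4468 = -6.65 mph.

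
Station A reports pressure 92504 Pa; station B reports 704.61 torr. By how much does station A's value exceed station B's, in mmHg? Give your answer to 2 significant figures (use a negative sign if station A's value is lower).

-11 mmHg

station A: 92504 Pa = 693.84 mmHg.
Difference: 693.84 − 704.61 = -11 mmHg.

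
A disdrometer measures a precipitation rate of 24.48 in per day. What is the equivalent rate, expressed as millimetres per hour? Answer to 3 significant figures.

25.9 mm/hour

24.48 in/day × 25.4 mm/in × 0.0416667 day/hour = 25.9 mm/hour.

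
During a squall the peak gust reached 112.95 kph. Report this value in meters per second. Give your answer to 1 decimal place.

1 km/h = 0.277778 m/s, so 112.95 × 0.277778 = 31.4 m/s.

31.4 m/s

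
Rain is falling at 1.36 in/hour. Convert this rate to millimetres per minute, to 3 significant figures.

0.576 mm/minute

1.36 in/hour × 25.4 mm/in × 0.0166667 hour/minute = 0.576 mm/minute.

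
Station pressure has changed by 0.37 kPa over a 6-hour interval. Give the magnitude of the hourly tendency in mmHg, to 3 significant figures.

0.463 mmHg per hour

0.37 kPa / 6 h × 7.50062 mmHg/kPa = 0.463 mmHg/h.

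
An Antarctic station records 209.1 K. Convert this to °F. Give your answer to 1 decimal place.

First to °C: -64.05 °C.
Then to °F: -83.3 °F.

-83.3 °F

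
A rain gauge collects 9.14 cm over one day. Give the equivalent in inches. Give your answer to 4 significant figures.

1 cm = 0.393701 in, so 9.14 × 0.393701 = 3.598 in.

3.598 in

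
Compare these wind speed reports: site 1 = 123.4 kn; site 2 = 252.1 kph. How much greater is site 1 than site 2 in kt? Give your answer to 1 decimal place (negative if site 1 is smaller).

-12.7 kt

site 2: 252.1 km/h = 136.123 kt.
Difference: 123.400 − 136.123 = -12.7 kt.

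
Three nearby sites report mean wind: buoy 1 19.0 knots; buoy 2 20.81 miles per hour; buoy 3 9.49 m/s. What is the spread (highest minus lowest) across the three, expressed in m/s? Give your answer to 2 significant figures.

0.47 m/s

buoy 1: 19.0 kt = 9.7744 m/s.
buoy 2: 20.81 mph = 9.3029 m/s.
Spread: 9.7744 − 9.3029 = 0.47 m/s.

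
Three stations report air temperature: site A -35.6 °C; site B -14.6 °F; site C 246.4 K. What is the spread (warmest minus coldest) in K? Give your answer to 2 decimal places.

9.71 K

site B: -14.6 °F = -25.889 °C.
site C: 246.4 K = -26.750 °C.
Spread: (-25.889) − (-35.600) = 9.711 °C.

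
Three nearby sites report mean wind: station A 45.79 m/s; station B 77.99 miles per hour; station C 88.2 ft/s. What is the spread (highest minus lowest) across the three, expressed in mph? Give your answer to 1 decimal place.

station A: 45.79 m/s = 102.429 mph.
station C: 88.2 ft/s = 60.136 mph.
Spread: 102.429 − 60.136 = 42.3 mph.

42.3 mph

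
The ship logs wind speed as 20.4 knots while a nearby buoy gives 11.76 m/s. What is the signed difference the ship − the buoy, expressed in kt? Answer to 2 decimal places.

-2.46 kt

the buoy: 11.76 m/s = 22.8596 kt.
Difference: 20.4000 − 22.8596 = -2.46 kt.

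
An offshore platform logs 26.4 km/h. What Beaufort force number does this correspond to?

Beaufort force 4

26.4 km/h = 7.3 m/s, which is Beaufort 4 (moderate breeze, 5.5–7.9 m/s).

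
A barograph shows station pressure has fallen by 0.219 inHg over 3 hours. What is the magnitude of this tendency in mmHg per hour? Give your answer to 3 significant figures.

1.85 mmHg per hour

0.219 inHg / 3 h × 25.4 mmHg/inHg = 1.85 mmHg/h.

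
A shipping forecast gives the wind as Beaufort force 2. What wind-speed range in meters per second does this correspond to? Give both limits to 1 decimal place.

Beaufort 2 (light breeze) spans 1.6–3.3 m/s.

1.6 to 3.3 m/s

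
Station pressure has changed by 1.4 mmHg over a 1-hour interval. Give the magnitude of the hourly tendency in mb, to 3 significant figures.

1.87 mb per hour

1.4 mmHg / 1 h × 1.33322 mb/mmHg = 1.87 mb/h.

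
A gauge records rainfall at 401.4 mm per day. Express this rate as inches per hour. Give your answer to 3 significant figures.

401.4 mm/day × 0.0393701 in/mm × 0.0416667 day/hour = 0.658 in/hour.

0.658 in/hour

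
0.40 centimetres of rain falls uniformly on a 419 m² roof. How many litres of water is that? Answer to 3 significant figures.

Depth: 0.40 cm × 10 = 4 mm.
1 mm over 1 m² is 1 L, so volume = 4 × 419 = 1676 L ≈ 1680 L.

1680 litres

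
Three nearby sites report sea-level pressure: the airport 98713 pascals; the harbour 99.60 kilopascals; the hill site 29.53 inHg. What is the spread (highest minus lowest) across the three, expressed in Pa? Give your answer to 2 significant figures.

1300 Pa

the harbour: 99.60 kPa = 99600.00 Pa.
the hill site: 29.53 inHg = 100000.07 Pa.
Spread: 100000.07 − 98713.00 = 1300 Pa.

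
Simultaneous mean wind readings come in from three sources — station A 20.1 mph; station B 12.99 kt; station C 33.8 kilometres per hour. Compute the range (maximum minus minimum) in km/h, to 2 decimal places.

station A: 20.1 mph = 32.3478 km/h.
station B: 12.99 kt = 24.0575 km/h.
Spread: 33.8000 − 24.0575 = 9.74 km/h.

9.74 km/h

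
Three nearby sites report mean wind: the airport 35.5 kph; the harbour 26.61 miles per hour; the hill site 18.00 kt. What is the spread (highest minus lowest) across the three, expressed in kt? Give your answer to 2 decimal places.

5.12 kt

the airport: 35.5 km/h = 19.1685 kt.
the harbour: 26.61 mph = 23.1235 kt.
Spread: 23.1235 − 18.0000 = 5.12 kt.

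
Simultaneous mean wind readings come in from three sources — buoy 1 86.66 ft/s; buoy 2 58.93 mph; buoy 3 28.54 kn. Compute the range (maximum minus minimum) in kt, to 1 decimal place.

buoy 1: 86.66 ft/s = 51.345 kt.
buoy 2: 58.93 mph = 51.209 kt.
Spread: 51.345 − 28.540 = 22.8 kt.

22.8 kt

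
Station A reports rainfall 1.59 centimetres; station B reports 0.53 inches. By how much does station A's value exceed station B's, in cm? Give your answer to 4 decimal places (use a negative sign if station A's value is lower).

station B: 0.53 in = 1.346200 cm.
Difference: 1.590000 − 1.346200 = 0.2438 cm.

0.2438 cm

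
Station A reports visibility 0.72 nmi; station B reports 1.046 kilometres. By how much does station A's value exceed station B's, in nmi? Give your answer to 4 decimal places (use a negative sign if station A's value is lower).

0.1552 nmi

station B: 1.046 km = 0.564795 nmi.
Difference: 0.720000 − 0.564795 = 0.1552 nmi.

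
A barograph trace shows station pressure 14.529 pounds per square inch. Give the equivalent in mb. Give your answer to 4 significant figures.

1 psi = 68.9476 mb, so 14.529 × 68.9476 = 1002 mb.

1002 mb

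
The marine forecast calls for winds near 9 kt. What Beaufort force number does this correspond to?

Beaufort force 3

9 kt lies in the Beaufort 3 band (gentle breeze, 7–10 kt).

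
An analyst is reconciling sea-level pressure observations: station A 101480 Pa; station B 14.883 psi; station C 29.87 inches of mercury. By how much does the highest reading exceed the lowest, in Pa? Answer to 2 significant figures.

1500 Pa

station B: 14.883 psi = 102614.67 Pa.
station C: 29.87 inHg = 101151.44 Pa.
Spread: 102614.67 − 101151.44 = 1500 Pa.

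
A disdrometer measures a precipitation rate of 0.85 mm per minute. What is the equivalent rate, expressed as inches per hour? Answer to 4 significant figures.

0.85 mm/minute × 0.0393701 in/mm × 60 minute/hour = 2.008 in/hour.

2.008 in/hour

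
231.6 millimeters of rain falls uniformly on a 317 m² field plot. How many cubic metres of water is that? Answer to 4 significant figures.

73.42 cubic metres

1 mm over 1 m² is 1 L, so volume = 231.6 × 317 = 73417.2 L = 73.42 m³.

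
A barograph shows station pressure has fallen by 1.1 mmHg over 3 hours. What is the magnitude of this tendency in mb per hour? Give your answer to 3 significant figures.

0.489 mb per hour

1.1 mmHg / 3 h × 1.33322 mb/mmHg = 0.489 mb/h.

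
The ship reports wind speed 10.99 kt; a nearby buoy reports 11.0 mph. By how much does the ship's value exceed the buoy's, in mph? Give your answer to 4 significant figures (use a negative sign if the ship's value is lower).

1.647 mph

the ship: 10.99 kt = 12.64707 mph.
Difference: 12.64707 − 11.00000 = 1.647 mph.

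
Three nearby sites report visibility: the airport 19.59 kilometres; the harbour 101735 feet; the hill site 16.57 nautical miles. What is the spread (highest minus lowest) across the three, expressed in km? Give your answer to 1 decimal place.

the harbour: 101735 ft = 31.009 km.
the hill site: 16.57 nmi = 30.688 km.
Spread: 31.009 − 19.590 = 11.4 km.

11.4 km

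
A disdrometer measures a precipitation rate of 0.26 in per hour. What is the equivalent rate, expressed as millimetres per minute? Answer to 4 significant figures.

0.26 in/hour × 25.4 mm/in × 0.0166667 hour/minute = 0.1101 mm/minute.

0.1101 mm/minute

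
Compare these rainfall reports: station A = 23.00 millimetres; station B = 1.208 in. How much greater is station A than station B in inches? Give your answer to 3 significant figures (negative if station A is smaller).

station A: 23.00 mm = 0.90551 in.
Difference: 0.90551 − 1.20800 = -0.302 in.

-0.302 in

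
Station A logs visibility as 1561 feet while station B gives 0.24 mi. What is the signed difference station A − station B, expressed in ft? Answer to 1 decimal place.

station B: 0.24 SM = 1267.200 ft.
Difference: 1561.000 − 1267.200 = 293.8 ft.

293.8 ft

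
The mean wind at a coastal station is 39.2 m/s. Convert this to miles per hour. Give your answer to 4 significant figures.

1 m/s = 2.23694 mph, so 39.2 × 2.23694 = 87.69 mph.

87.69 mph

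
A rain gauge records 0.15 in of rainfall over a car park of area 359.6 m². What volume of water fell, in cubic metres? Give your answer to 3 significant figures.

Depth: 0.15 in × 25.4 = 3.81 mm.
1 mm over 1 m² is 1 L, so volume = 3.81 × 359.6 = 1370.076 L = 1.37 m³.

1.37 cubic metres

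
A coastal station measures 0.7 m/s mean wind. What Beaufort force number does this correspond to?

0.7 m/s lies in the Beaufort 1 band (light air, 0.3–1.5 m/s).

Beaufort force 1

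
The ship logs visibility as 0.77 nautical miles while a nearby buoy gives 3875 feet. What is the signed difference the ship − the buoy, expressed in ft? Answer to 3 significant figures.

the ship: 0.77 nmi = 4678.61 ft.
Difference: 4678.61 − 3875.00 = 804 ft.

804 ft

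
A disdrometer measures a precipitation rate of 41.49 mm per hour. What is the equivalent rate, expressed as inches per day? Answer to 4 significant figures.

41.49 mm/hour × 0.0393701 in/mm × 24 hour/day = 39.20 in/day.

39.20 in/day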